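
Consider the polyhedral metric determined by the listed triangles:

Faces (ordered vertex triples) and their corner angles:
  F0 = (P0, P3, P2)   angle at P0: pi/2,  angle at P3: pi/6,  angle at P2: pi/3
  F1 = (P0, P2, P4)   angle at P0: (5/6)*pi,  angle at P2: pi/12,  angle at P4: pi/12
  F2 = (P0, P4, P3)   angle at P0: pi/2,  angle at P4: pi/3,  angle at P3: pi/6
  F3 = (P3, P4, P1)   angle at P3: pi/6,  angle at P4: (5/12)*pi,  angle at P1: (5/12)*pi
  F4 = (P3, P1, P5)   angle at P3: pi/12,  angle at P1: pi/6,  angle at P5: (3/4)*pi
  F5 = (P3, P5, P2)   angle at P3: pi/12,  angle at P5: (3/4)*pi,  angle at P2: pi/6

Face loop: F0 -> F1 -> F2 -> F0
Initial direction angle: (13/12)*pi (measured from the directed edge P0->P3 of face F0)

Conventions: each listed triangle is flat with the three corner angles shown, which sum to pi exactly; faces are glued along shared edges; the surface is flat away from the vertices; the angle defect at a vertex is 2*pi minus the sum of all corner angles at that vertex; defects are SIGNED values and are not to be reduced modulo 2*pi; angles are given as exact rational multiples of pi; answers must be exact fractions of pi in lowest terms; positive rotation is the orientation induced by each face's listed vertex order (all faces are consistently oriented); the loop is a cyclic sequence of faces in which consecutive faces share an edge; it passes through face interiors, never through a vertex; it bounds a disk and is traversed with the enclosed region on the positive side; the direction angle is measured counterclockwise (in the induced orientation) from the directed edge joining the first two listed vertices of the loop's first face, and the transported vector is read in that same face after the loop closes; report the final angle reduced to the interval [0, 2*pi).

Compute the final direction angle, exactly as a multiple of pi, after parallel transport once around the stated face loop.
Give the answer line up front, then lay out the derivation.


Answer: final direction angle = (5/4)*pi

enclosed vertex P0: corner angles sum to (11/6)*pi, defect = 2*pi - (11/6)*pi = pi/6
final direction = starting direction + enclosed defect total, reduced mod 2*pi (induced orientation)
final angle = (13/12)*pi + pi/6 = (5/4)*pi (mod 2*pi)


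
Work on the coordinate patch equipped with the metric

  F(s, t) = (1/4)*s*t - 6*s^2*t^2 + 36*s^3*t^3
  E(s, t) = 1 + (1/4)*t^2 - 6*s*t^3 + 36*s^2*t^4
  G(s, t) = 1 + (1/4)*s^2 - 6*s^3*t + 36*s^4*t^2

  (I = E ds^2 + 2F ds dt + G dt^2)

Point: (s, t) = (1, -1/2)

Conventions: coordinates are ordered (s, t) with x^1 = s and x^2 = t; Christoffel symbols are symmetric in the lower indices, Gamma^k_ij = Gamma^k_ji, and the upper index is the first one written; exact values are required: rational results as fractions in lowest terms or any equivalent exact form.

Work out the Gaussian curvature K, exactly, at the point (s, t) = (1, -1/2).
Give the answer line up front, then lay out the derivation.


Answer: K = -8512/68121

E = 65/16, F = -49/8, G = 53/4, EG - F^2 = 261/16 at the point
E_s = 21/4, E_t = -91/4, F_s = -133/8, F_t = 133/4, G_s = 91/2, G_t = -42
E_tt = 253/2, F_st = 373/4, G_ss = 253/2
Evaluate Brioschi's two determinant matrices M1, M2 and divide by (EG - F^2)^2.
M1 = [[-E_tt/2 + F_st - G_ss/2, E_s/2, F_s - E_t/2], [F_t - G_s/2, E, F], [G_t/2, F, G]] = [[-133/4, 21/8, -21/4], [21/2, 65/16, -49/8], [-21, -49/8, 53/4]]; det M1 = -43533/64
M2 = [[0, E_t/2, G_s/2], [E_t/2, E, F], [G_s/2, F, G]] = [[0, -91/8, 91/4], [-91/8, 65/16, -49/8], [91/4, -49/8, 53/4]]; det M2 = -41405/64
det M1 - det M2 = -133/4; K = -133/4 / (261/16)^2 = -8512/68121


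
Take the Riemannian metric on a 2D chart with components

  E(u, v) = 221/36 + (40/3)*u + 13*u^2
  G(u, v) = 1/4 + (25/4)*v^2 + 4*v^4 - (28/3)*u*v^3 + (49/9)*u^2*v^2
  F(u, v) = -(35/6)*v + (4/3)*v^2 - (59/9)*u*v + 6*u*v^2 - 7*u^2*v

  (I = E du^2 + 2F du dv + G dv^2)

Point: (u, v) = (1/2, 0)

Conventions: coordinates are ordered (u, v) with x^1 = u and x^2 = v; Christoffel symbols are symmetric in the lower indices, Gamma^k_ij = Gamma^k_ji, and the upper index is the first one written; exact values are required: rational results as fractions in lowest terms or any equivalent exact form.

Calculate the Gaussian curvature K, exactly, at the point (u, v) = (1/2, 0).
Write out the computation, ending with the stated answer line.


E = 289/18, F = 0, G = 1/4, EG - F^2 = 289/72 at the point
E_u = 79/3, E_v = 0, F_u = 0, F_v = -391/36, G_u = 0, G_v = 0
E_vv = 0, F_uv = -122/9, G_uu = 0
The intrinsic route: Brioschi's K = (det M1 - det M2)/(EG - F^2)^2.
M1 = [[-E_vv/2 + F_uv - G_uu/2, E_u/2, F_u - E_v/2], [F_v - G_u/2, E, F], [G_v/2, F, G]] = [[-122/9, 79/6, 0], [-391/36, 289/18, 0], [0, 0, 1/4]]; det M1 = -48365/2592
M2 = [[0, E_v/2, G_u/2], [E_v/2, E, F], [G_u/2, F, G]] = [[0, 0, 0], [0, 289/18, 0], [0, 0, 1/4]]; det M2 = 0
det M1 - det M2 = -48365/2592; K = -48365/2592 / (289/72)^2 = -5690/4913

Answer: K = -5690/4913


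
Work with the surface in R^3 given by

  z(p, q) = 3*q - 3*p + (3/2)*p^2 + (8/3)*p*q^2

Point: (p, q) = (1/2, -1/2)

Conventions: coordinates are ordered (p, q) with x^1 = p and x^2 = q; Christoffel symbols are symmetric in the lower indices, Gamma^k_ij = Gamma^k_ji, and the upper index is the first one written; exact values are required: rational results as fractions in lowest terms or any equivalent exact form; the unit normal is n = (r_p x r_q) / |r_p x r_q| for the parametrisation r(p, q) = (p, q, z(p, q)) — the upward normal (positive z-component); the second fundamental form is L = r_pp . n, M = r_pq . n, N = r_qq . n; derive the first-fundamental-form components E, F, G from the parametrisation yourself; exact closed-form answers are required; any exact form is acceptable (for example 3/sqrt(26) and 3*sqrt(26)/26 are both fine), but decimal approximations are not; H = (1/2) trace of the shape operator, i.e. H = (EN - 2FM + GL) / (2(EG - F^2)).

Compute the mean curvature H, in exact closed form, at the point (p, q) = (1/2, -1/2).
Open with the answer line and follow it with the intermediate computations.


Answer: H = 912*sqrt(161)/25921

z_p = -5/6, z_q = 5/3, z_pp = 3, z_pq = -8/3, z_qq = 8/3
E = 61/36, F = -25/18, G = 34/9; answer radicand W^2 = 161/36
unnormalised second-form numerators: l = 3, m = -8/3, n = 8/3; L = l/sqrt(161/36), and similarly M = m/sqrt(W^2), N = n/sqrt(W^2)
H = (E*n - 2*F*m + G*l) / (2*(EG - F^2)*sqrt(W^2)); E*n - 2*F*m + G*l = 76/9, EG - F^2 = 161/36, so H = (152/161)/sqrt(161/36)


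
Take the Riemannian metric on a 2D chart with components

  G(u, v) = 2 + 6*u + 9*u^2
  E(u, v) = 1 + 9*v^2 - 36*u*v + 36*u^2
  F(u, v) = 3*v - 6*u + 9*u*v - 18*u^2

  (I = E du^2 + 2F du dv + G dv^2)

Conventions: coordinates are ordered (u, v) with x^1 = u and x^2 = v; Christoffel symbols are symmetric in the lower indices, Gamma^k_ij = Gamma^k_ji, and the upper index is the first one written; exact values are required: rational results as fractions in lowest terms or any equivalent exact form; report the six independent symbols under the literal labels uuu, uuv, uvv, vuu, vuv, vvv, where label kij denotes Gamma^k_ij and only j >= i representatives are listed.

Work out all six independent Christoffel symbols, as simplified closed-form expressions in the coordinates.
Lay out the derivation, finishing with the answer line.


E = 1 + 9*v^2 - 36*u*v + 36*u^2; F = 3*v - 6*u + 9*u*v - 18*u^2; G = 2 + 6*u + 9*u^2
Gamma^k_ij = (1/2) g^{kl} (d_i g_jl + d_j g_il - d_l g_ij), with g^inv = (1/(EG-F^2)) [[G, -F], [-F, E]]
first partials: E_u = -36*v + 72*u, E_v = 18*v - 36*u, F_u = -6 + 9*v - 36*u, F_v = 3 + 9*u, G_u = 6 + 18*u, G_v = 0
D = EG - F^2 = 2 + 6*u + 9*v^2 - 36*u*v + 45*u^2
expanded: Gamma^u_uu = (G E_u - 2F F_u + F E_v)/(2D), Gamma^u_uv = (G E_v - F G_u)/(2D), Gamma^u_vv = (2G F_v - G G_u - F G_v)/(2D), Gamma^v_uu = (2E F_u - E E_v - F E_u)/(2D), Gamma^v_uv = (E G_u - F E_v)/(2D), Gamma^v_vv = (E G_v - 2F F_v + F G_u)/(2D); substitute and cancel common factors

Answer: Gamma_uuu = (36*u - 18*v)/(45*u^2 - 36*u*v + 6*u + 9*v^2 + 2), Gamma_uuv = (-18*u + 9*v)/(45*u^2 - 36*u*v + 6*u + 9*v^2 + 2), Gamma_uvv = 0, Gamma_vuu = (-18*u - 6)/(45*u^2 - 36*u*v + 6*u + 9*v^2 + 2), Gamma_vuv = (9*u + 3)/(45*u^2 - 36*u*v + 6*u + 9*v^2 + 2), Gamma_vvv = 0


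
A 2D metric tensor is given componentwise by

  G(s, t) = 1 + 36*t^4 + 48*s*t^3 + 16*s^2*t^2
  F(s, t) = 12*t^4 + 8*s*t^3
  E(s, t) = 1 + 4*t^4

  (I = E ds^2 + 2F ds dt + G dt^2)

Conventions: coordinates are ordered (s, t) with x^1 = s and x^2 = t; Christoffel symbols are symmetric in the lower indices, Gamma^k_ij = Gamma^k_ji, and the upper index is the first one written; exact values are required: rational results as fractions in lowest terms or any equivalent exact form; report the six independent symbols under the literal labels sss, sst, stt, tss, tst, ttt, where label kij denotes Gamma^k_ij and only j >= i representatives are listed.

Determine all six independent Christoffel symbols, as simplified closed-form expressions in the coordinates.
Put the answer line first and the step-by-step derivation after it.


Answer: Gamma_sss = 0, Gamma_sst = 8*t^3/(16*s^2*t^2 + 48*s*t^3 + 40*t^4 + 1), Gamma_stt = (8*s*t^2 + 24*t^3)/(16*s^2*t^2 + 48*s*t^3 + 40*t^4 + 1), Gamma_tss = 0, Gamma_tst = (16*s*t^2 + 24*t^3)/(16*s^2*t^2 + 48*s*t^3 + 40*t^4 + 1), Gamma_ttt = (16*s^2*t + 72*s*t^2 + 72*t^3)/(16*s^2*t^2 + 48*s*t^3 + 40*t^4 + 1)

E = 1 + 4*t^4; F = 12*t^4 + 8*s*t^3; G = 1 + 36*t^4 + 48*s*t^3 + 16*s^2*t^2
Gamma^k_ij = (1/2) g^{kl} (d_i g_jl + d_j g_il - d_l g_ij), with g^inv = (1/(EG-F^2)) [[G, -F], [-F, E]]
first partials: E_s = 0, E_t = 16*t^3, F_s = 8*t^3, F_t = 48*t^3 + 24*s*t^2, G_s = 48*t^3 + 32*s*t^2, G_t = 144*t^3 + 144*s*t^2 + 32*s^2*t
D = EG - F^2 = 1 + 40*t^4 + 48*s*t^3 + 16*s^2*t^2
expanded: Gamma^s_ss = (G E_s - 2F F_s + F E_t)/(2D), Gamma^s_st = (G E_t - F G_s)/(2D), Gamma^s_tt = (2G F_t - G G_s - F G_t)/(2D), Gamma^t_ss = (2E F_s - E E_t - F E_s)/(2D), Gamma^t_st = (E G_s - F E_t)/(2D), Gamma^t_tt = (E G_t - 2F F_t + F G_s)/(2D); substitute and cancel common factors


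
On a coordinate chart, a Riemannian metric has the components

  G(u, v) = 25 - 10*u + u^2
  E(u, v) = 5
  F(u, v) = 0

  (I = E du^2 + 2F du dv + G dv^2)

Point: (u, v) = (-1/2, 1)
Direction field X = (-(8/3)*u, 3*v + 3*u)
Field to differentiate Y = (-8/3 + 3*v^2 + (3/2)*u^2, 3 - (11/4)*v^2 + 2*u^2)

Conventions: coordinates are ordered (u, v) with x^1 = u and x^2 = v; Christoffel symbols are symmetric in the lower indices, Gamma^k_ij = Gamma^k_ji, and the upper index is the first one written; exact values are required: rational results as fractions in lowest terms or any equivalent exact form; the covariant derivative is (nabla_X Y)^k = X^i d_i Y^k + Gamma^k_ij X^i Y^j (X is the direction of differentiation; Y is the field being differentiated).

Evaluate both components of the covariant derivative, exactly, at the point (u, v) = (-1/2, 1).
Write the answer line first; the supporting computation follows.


Answer: (nabla_X Y)^u = 659/80, (nabla_X Y)^v = -271/24

E = 5, F = 0, G = 121/4 at the point
E_u = 0, E_v = 0, F_u = 0, F_v = 0, G_u = -11, G_v = 0
EG - F^2 = 605/4;  g^inv = (4/605) * [[121/4, 0], [0, 5]]
first-kind symbols [ij,l] = (1/2)(d_i g_jl + d_j g_il - d_l g_ij): [uu,u] = E_u/2 = 0, [uu,v] = F_u - E_v/2 = 0, [uv,u] = E_v/2 = 0, [uv,v] = G_u/2 = -11/2, [vv,u] = F_v - G_u/2 = 11/2, [vv,v] = G_v/2 = 0
Gamma^u_ij = (G*[ij,u] - F*[ij,v])/(EG - F^2), Gamma^v_ij = (E*[ij,v] - F*[ij,u])/(EG - F^2)
Gamma_uuu = 0, Gamma_uuv = 0, Gamma_uvv = 11/10, Gamma_vuu = 0, Gamma_vuv = -2/11, Gamma_vvv = 0
X = (4/3, 3/2), Y = (17/24, 3/4) at the point


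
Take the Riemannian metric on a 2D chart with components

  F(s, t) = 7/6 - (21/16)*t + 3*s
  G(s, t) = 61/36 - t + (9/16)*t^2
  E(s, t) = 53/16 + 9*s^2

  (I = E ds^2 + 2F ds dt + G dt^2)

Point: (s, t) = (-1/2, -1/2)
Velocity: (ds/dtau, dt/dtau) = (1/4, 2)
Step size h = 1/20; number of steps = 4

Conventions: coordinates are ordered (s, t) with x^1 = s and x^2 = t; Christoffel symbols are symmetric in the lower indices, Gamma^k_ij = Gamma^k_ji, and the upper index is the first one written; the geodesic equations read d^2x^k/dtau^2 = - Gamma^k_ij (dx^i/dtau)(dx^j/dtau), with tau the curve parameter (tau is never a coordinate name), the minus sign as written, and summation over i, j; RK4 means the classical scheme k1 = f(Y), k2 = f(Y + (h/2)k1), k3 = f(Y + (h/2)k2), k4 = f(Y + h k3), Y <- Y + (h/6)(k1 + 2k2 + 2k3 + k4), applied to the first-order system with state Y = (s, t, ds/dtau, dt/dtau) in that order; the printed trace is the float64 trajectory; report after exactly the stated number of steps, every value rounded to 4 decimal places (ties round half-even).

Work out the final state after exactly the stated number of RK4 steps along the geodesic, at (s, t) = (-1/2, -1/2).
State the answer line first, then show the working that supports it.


Answer: s = -0.4281, t = -0.0766, ds/dtau = 0.4884, dt/dtau = 2.2352

f(Y) = (ds/dtau, dt/dtau, -Gamma^s_ij Y'^i Y'^j, -Gamma^t_ij Y'^i Y'^j) with the Gammas evaluated at the stage position; h = 0.050000; intermediate values shown to 6 dp
step 0: s = -0.5000, t = -0.5000, ds/dtau = 0.2500, dt/dtau = 2.0000
step 1:
  k1: at (s, t) = (-0.500000, -0.500000), (ds/dtau, dt/dtau) = (0.250000, 2.000000); Gamma_sss = -0.890723, Gamma_sst = 0.000000, Gamma_stt = -0.218285, Gamma_tss = 1.407936, Gamma_tst = 0.000000, Gamma_ttt = -0.304386; k1 = (0.250000, 2.000000, 0.928809, 1.129548)
  k2: at (s, t) = (-0.493750, -0.450000), (ds/dtau, dt/dtau) = (0.273220, 2.028239); Gamma_sss = -0.878963, Gamma_sst = 0.000000, Gamma_stt = -0.222999, Gamma_tss = 1.435840, Gamma_tst = 0.000000, Gamma_ttt = -0.306227; k2 = (0.273220, 2.028239, 0.982978, 1.152557)
  k3: at (s, t) = (-0.493169, -0.449294), (ds/dtau, dt/dtau) = (0.274574, 2.028814); Gamma_sss = -0.879101, Gamma_sst = 0.000000, Gamma_stt = -0.223170, Gamma_tss = 1.436851, Gamma_tst = 0.000000, Gamma_ttt = -0.306094; k3 = (0.274574, 2.028814, 0.984862, 1.151583)
  k4: at (s, t) = (-0.486271, -0.398559), (ds/dtau, dt/dtau) = (0.299243, 2.057579); Gamma_sss = -0.866648, Gamma_sst = 0.000000, Gamma_stt = -0.228178, Gamma_tss = 1.466379, Gamma_tst = 0.000000, Gamma_ttt = -0.307690; k4 = (0.299243, 2.057579, 1.043628, 1.171337)
  Y <- Y + (h/6)(k1 + 2k2 + 2k3 + k4): s = -0.4863, t = -0.3986, ds/dtau = 0.2992, dt/dtau = 2.0576
step 2:
  k1: at (s, t) = (-0.486293, -0.398569), (ds/dtau, dt/dtau) = (0.299234, 2.057576); Gamma_sss = -0.866639, Gamma_sst = 0.000000, Gamma_stt = -0.228173, Gamma_tss = 1.466348, Gamma_tst = 0.000000, Gamma_ttt = -0.307696; k1 = (0.299234, 2.057576, 1.043598, 1.171372)
  k2: at (s, t) = (-0.478812, -0.347130), (ds/dtau, dt/dtau) = (0.325324, 2.086861); Gamma_sss = -0.853370, Gamma_sst = 0.000000, Gamma_stt = -0.233464, Gamma_tss = 1.497419, Gamma_tst = 0.000000, Gamma_ttt = -0.309039; k2 = (0.325324, 2.086861, 1.107051, 1.187382)
  k3: at (s, t) = (-0.478160, -0.346398), (ds/dtau, dt/dtau) = (0.326911, 2.087261); Gamma_sss = -0.853486, Gamma_sst = 0.000000, Gamma_stt = -0.233657, Gamma_tss = 1.498555, Gamma_tst = 0.000000, Gamma_ttt = -0.308866; k3 = (0.326911, 2.087261, 1.109177, 1.185472)
  k4: at (s, t) = (-0.469948, -0.294206), (ds/dtau, dt/dtau) = (0.354693, 2.116850); Gamma_sss = -0.839310, Gamma_sst = 0.000000, Gamma_stt = -0.239276, Gamma_tss = 1.531407, Gamma_tst = 0.000000, Gamma_ttt = -0.309856; k4 = (0.354693, 2.116850, 1.177800, 1.195819)
  Y <- Y + (h/6)(k1 + 2k2 + 2k3 + k4): s = -0.4700, t = -0.2942, ds/dtau = 0.3547, dt/dtau = 2.1169
step 3:
  k1: at (s, t) = (-0.469973, -0.294214), (ds/dtau, dt/dtau) = (0.354683, 2.116851); Gamma_sss = -0.839299, Gamma_sst = 0.000000, Gamma_stt = -0.239270, Gamma_tss = 1.531371, Gamma_tst = 0.000000, Gamma_ttt = -0.309865; k1 = (0.354683, 2.116851, 1.177766, 1.195875)
  k2: at (s, t) = (-0.461106, -0.241292), (ds/dtau, dt/dtau) = (0.384127, 2.146747); Gamma_sss = -0.824064, Gamma_sst = 0.000000, Gamma_stt = -0.245201, Gamma_tss = 1.565895, Gamma_tst = 0.000000, Gamma_ttt = -0.310490; k2 = (0.384127, 2.146747, 1.251608, 1.199848)
  k3: at (s, t) = (-0.460370, -0.240545), (ds/dtau, dt/dtau) = (0.385973, 2.146847); Gamma_sss = -0.824151, Gamma_sst = 0.000000, Gamma_stt = -0.245419, Gamma_tss = 1.567170, Gamma_tst = 0.000000, Gamma_ttt = -0.310262; k3 = (0.385973, 2.146847, 1.253903, 1.196514)
  k4: at (s, t) = (-0.450674, -0.186871), (ds/dtau, dt/dtau) = (0.417378, 2.176676); Gamma_sss = -0.807737, Gamma_sst = 0.000000, Gamma_stt = -0.251709, Gamma_tss = 1.603608, Gamma_tst = 0.000000, Gamma_ttt = -0.310388; k4 = (0.417378, 2.176676, 1.333291, 1.191237)
  Y <- Y + (h/6)(k1 + 2k2 + 2k3 + k4): s = -0.4507, t = -0.1869, ds/dtau = 0.4174, dt/dtau = 2.1767
step 4:
  k1: at (s, t) = (-0.450704, -0.186874), (ds/dtau, dt/dtau) = (0.417367, 2.176683); Gamma_sss = -0.807724, Gamma_sst = 0.000000, Gamma_stt = -0.251703, Gamma_tss = 1.603568, Gamma_tst = 0.000000, Gamma_ttt = -0.310400; k1 = (0.417367, 2.176683, 1.333255, 1.191324)
  k2: at (s, t) = (-0.440270, -0.132457), (ds/dtau, dt/dtau) = (0.450698, 2.206466); Gamma_sss = -0.789945, Gamma_sst = 0.000000, Gamma_stt = -0.258331, Gamma_tss = 1.641777, Gamma_tst = 0.000000, Gamma_ttt = -0.310009; k2 = (0.450698, 2.206466, 1.418143, 1.175786)
  k3: at (s, t) = (-0.439437, -0.131713), (ds/dtau, dt/dtau) = (0.452821, 2.206077); Gamma_sss = -0.789993, Gamma_sst = 0.000000, Gamma_stt = -0.258576, Gamma_tss = 1.643197, Gamma_tst = 0.000000, Gamma_ttt = -0.309709; k3 = (0.452821, 2.206077, 1.420419, 1.170351)
  k4: at (s, t) = (-0.428063, -0.076571), (ds/dtau, dt/dtau) = (0.488388, 2.235200); Gamma_sss = -0.770694, Gamma_sst = 0.000000, Gamma_stt = -0.265588, Gamma_tss = 1.683401, Gamma_tst = 0.000000, Gamma_ttt = -0.308622; k4 = (0.488388, 2.235200, 1.510739, 1.140384)
  Y <- Y + (h/6)(k1 + 2k2 + 2k3 + k4): s = -0.4281, t = -0.0766, ds/dtau = 0.4884, dt/dtau = 2.2352


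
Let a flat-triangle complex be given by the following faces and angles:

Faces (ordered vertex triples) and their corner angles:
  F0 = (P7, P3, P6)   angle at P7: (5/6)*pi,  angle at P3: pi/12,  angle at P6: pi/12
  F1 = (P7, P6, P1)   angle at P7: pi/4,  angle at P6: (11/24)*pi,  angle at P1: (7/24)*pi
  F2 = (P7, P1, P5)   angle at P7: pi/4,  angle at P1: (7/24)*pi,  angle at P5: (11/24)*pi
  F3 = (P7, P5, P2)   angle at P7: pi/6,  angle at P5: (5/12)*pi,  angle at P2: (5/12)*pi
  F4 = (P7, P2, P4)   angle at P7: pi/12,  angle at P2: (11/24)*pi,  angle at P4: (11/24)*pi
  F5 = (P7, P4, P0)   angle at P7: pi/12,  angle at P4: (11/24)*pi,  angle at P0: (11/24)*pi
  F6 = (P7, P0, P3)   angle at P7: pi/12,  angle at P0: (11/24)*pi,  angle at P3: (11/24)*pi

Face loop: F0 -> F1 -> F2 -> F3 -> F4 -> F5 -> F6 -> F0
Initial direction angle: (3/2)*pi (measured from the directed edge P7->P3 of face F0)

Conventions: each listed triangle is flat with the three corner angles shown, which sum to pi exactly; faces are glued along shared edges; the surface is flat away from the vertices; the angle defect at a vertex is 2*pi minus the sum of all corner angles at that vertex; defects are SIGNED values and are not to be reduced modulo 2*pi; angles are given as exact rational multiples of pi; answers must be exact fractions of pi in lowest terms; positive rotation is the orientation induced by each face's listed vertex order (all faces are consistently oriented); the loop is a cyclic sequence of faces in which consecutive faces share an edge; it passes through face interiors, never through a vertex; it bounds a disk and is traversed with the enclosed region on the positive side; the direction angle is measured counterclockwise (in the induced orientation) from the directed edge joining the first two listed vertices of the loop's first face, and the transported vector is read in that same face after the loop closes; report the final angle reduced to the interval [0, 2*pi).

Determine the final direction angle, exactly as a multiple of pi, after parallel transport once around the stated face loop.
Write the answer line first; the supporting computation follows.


Answer: final direction angle = (7/4)*pi

enclosed vertex P7: corner angles sum to (7/4)*pi, defect = 2*pi - (7/4)*pi = pi/4
the rotation equals the total enclosed defect, so the final angle is initial + defects (mod 2*pi)
final angle = (3/2)*pi + pi/4 = (7/4)*pi (mod 2*pi)


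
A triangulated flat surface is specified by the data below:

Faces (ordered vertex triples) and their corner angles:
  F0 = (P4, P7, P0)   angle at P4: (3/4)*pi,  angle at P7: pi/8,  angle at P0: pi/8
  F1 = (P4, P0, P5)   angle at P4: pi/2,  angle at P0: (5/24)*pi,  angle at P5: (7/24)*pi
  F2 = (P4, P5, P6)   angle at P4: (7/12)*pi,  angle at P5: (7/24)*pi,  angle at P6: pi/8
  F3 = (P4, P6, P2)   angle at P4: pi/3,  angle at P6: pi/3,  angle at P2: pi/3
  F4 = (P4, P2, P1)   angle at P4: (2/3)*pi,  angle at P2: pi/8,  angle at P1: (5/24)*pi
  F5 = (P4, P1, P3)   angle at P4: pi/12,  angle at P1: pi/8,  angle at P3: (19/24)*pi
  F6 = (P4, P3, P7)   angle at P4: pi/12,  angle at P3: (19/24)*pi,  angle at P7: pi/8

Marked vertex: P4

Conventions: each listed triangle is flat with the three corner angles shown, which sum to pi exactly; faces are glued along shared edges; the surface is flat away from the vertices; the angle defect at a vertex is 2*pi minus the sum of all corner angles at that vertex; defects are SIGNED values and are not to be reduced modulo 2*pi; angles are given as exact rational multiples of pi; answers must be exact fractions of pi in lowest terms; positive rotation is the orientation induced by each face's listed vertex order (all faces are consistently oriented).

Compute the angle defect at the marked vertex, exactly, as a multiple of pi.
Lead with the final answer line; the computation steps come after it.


Answer: defect(P4) = -pi

Sum of corner angles at P4: 3*pi
defect = 2*pi - 3*pi


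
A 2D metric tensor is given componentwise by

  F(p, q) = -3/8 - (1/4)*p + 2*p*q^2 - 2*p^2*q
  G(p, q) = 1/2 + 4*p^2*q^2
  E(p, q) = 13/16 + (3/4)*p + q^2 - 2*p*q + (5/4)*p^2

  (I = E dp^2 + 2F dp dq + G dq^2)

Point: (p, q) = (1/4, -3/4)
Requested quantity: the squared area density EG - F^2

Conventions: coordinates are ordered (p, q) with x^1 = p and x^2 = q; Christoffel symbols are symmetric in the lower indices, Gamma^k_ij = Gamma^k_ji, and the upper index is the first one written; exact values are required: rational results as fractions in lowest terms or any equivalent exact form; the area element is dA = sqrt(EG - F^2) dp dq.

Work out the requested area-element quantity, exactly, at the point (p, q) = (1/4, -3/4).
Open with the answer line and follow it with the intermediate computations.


Answer: EG - F^2 = 5273/4096

E = 129/64, F = -1/16, G = 41/64; EG - F^2 = 5273/4096


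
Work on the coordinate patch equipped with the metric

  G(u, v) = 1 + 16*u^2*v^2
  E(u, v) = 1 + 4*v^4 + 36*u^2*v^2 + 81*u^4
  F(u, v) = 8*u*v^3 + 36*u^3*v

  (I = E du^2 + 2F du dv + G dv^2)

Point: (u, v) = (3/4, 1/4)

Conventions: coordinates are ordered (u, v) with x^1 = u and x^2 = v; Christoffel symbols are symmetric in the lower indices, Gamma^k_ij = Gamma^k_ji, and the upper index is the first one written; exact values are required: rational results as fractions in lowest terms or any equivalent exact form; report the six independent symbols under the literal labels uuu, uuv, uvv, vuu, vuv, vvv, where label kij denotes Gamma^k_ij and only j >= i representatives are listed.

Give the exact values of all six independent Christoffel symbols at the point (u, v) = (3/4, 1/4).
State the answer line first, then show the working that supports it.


Answer: Gamma_uuu = 17928/7289, Gamma_uuv = 1328/7289, Gamma_uvv = 3984/7289, Gamma_vuu = 2592/7289, Gamma_vuv = 192/7289, Gamma_vvv = 576/7289

E = 7145/256, F = 249/64, G = 25/16 at the point
E_u = 2241/16, E_v = 83/8, F_u = 245/16, F_v = 261/16, G_u = 3/2, G_v = 9/2
EG - F^2 = 7289/256;  g^inv = (256/7289) * [[25/16, -249/64], [-249/64, 7145/256]]
first-kind symbols [ij,l] = (1/2)(d_i g_jl + d_j g_il - d_l g_ij): [uu,u] = E_u/2 = 2241/32, [uu,v] = F_u - E_v/2 = 81/8, [uv,u] = E_v/2 = 83/16, [uv,v] = G_u/2 = 3/4, [vv,u] = F_v - G_u/2 = 249/16, [vv,v] = G_v/2 = 9/4
Gamma^u_ij = (G*[ij,u] - F*[ij,v])/(EG - F^2), Gamma^v_ij = (E*[ij,v] - F*[ij,u])/(EG - F^2)


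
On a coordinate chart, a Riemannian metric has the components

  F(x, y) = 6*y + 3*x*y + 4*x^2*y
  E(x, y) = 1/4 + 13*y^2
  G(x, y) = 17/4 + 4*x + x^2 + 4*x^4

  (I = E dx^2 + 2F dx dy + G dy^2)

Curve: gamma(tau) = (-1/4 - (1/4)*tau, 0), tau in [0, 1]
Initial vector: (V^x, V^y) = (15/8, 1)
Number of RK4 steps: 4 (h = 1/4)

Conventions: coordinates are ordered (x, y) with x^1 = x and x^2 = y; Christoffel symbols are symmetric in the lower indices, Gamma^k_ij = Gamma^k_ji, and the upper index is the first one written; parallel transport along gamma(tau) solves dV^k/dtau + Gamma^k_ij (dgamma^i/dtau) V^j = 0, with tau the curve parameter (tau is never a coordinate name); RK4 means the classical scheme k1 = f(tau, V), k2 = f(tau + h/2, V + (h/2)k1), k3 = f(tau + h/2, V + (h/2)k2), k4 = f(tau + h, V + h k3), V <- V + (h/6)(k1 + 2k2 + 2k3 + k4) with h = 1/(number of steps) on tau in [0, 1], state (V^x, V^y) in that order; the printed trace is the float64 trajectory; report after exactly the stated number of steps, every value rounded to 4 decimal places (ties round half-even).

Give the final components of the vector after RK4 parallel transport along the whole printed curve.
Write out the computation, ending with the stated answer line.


gamma'(tau) = (-1/4, 0); f(tau, V)^k = -Gamma^k_ij(gamma(tau)) gamma'^i(tau) V^j; h = 1/4; intermediate values shown to 6 dp
curve data and Christoffel symbols at the stage parameters:
  tau = 0.000000: gamma = (-0.250000, 0.000000), gamma' = (-0.250000, 0.000000); Gamma_xxx = 0.000000, Gamma_xxy = 0.000000, Gamma_xyy = 15.500000, Gamma_yxx = 0.000000, Gamma_yxy = 0.488263, Gamma_yyy = 0.000000
  tau = 0.125000: gamma = (-0.281250, 0.000000), gamma' = (-0.250000, 0.000000); Gamma_xxx = 0.000000, Gamma_xxy = 0.000000, Gamma_xyy = 15.727539, Gamma_yxx = 0.000000, Gamma_yxy = 0.477148, Gamma_yyy = 0.000000
  tau = 0.250000: gamma = (-0.312500, 0.000000), gamma' = (-0.250000, 0.000000); Gamma_xxx = 0.000000, Gamma_xxy = 0.000000, Gamma_xyy = 16.039062, Gamma_yxx = 0.000000, Gamma_yxy = 0.460284, Gamma_yyy = 0.000000
  tau = 0.375000: gamma = (-0.343750, 0.000000), gamma' = (-0.250000, 0.000000); Gamma_xxx = 0.000000, Gamma_xxy = 0.000000, Gamma_xyy = 16.440430, Gamma_yxx = 0.000000, Gamma_yxy = 0.436632, Gamma_yyy = 0.000000
  tau = 0.500000: gamma = (-0.375000, 0.000000), gamma' = (-0.250000, 0.000000); Gamma_xxx = 0.000000, Gamma_xxy = 0.000000, Gamma_xyy = 16.937500, Gamma_yxx = 0.000000, Gamma_yxy = 0.405130, Gamma_yyy = 0.000000
  tau = 0.625000: gamma = (-0.406250, 0.000000), gamma' = (-0.250000, 0.000000); Gamma_xxx = 0.000000, Gamma_xxy = 0.000000, Gamma_xyy = 17.536133, Gamma_yxx = 0.000000, Gamma_yxy = 0.364738, Gamma_yyy = 0.000000
  tau = 0.750000: gamma = (-0.437500, 0.000000), gamma' = (-0.250000, 0.000000); Gamma_xxx = 0.000000, Gamma_xxy = 0.000000, Gamma_xyy = 18.242188, Gamma_yxx = 0.000000, Gamma_yxy = 0.314515, Gamma_yyy = 0.000000
  tau = 0.875000: gamma = (-0.468750, 0.000000), gamma' = (-0.250000, 0.000000); Gamma_xxx = 0.000000, Gamma_xxy = 0.000000, Gamma_xyy = 19.061523, Gamma_yxx = 0.000000, Gamma_yxy = 0.253700, Gamma_yyy = 0.000000
  tau = 1.000000: gamma = (-0.500000, 0.000000), gamma' = (-0.250000, 0.000000); Gamma_xxx = 0.000000, Gamma_xxy = 0.000000, Gamma_xyy = 20.000000, Gamma_yxx = 0.000000, Gamma_yxy = 0.181818, Gamma_yyy = 0.000000
step 0: V^x = 1.8750, V^y = 1.0000
step 1: k1 = (0.000000, 0.122066), k2 = (0.000000, 0.121107), k3 = (0.000000, 0.121093), k4 = (0.000000, 0.118555); V <- V + (h/6)(k1 + 2k2 + 2k3 + k4): V^x = 1.8750, V^y = 1.0302
step 2: k1 = (0.000000, 0.118547), k2 = (0.000000, 0.114073), k3 = (0.000000, 0.114012), k4 = (0.000000, 0.107229); V <- V + (h/6)(k1 + 2k2 + 2k3 + k4): V^x = 1.8750, V^y = 1.0586
step 3: k1 = (0.000000, 0.107220), k2 = (0.000000, 0.097752), k3 = (0.000000, 0.097644), k4 = (0.000000, 0.085158); V <- V + (h/6)(k1 + 2k2 + 2k3 + k4): V^x = 1.8750, V^y = 1.0829
step 4: k1 = (0.000000, 0.085149), k2 = (0.000000, 0.069359), k3 = (0.000000, 0.069234), k4 = (0.000000, 0.050010); V <- V + (h/6)(k1 + 2k2 + 2k3 + k4): V^x = 1.8750, V^y = 1.1001

Answer: V^x = 1.8750, V^y = 1.1001


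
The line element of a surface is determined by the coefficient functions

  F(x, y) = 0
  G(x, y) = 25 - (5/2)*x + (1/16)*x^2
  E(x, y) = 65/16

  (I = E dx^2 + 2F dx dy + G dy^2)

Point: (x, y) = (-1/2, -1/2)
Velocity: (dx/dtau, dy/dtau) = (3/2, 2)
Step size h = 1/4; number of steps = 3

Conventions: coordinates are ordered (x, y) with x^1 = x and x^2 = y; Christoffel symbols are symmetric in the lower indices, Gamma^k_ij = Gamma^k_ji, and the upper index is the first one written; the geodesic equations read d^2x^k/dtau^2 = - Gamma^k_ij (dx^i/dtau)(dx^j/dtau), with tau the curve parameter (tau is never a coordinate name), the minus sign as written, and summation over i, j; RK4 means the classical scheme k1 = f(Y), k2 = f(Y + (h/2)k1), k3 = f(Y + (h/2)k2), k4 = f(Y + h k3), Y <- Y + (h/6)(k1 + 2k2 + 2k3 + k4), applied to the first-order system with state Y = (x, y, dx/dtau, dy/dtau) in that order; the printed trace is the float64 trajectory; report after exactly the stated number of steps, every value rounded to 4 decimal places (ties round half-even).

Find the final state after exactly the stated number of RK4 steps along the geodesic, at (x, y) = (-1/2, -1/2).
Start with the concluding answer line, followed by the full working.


Answer: x = 0.2532, y = 1.0671, dx/dtau = 0.4895, dy/dtau = 2.1555

f(Y) = (dx/dtau, dy/dtau, -Gamma^x_ij Y'^i Y'^j, -Gamma^y_ij Y'^i Y'^j) with the Gammas evaluated at the stage position; h = 0.250000; intermediate values shown to 6 dp
step 0: x = -0.5000, y = -0.5000, dx/dtau = 1.5000, dy/dtau = 2.0000
step 1:
  k1: at (x, y) = (-0.500000, -0.500000), (dx/dtau, dy/dtau) = (1.500000, 2.000000); Gamma_xxx = 0.000000, Gamma_xxy = 0.000000, Gamma_xyy = 0.315385, Gamma_yxx = 0.000000, Gamma_yxy = -0.048780, Gamma_yyy = 0.000000; k1 = (1.500000, 2.000000, -1.261538, 0.292683)
  k2: at (x, y) = (-0.312500, -0.250000), (dx/dtau, dy/dtau) = (1.342308, 2.036585); Gamma_xxx = 0.000000, Gamma_xxy = 0.000000, Gamma_xyy = 0.312500, Gamma_yxx = 0.000000, Gamma_yxy = -0.049231, Gamma_yyy = 0.000000; k2 = (1.342308, 2.036585, -1.296150, 0.269167)
  k3: at (x, y) = (-0.332212, -0.245427), (dx/dtau, dy/dtau) = (1.337981, 2.033646); Gamma_xxx = 0.000000, Gamma_xxy = 0.000000, Gamma_xyy = 0.312803, Gamma_yxx = 0.000000, Gamma_yxy = -0.049183, Gamma_yyy = 0.000000; k3 = (1.337981, 2.033646, -1.293665, 0.267652)
  k4: at (x, y) = (-0.165505, 0.008411), (dx/dtau, dy/dtau) = (1.176584, 2.066913); Gamma_xxx = 0.000000, Gamma_xxy = 0.000000, Gamma_xyy = 0.310239, Gamma_yxx = 0.000000, Gamma_yxy = -0.049590, Gamma_yyy = 0.000000; k4 = (1.176584, 2.066913, -1.325379, 0.241194)
  Y <- Y + (h/6)(k1 + 2k2 + 2k3 + k4): x = -0.1651, y = 0.0086, dx/dtau = 1.1764, dy/dtau = 2.0670
step 2:
  k1: at (x, y) = (-0.165118, 0.008641), (dx/dtau, dy/dtau) = (1.176394, 2.066980); Gamma_xxx = 0.000000, Gamma_xxy = 0.000000, Gamma_xyy = 0.310233, Gamma_yxx = 0.000000, Gamma_yxy = -0.049591, Gamma_yyy = 0.000000; k1 = (1.176394, 2.066980, -1.325439, 0.241167)
  k2: at (x, y) = (-0.018069, 0.267013), (dx/dtau, dy/dtau) = (1.010714, 2.097126); Gamma_xxx = 0.000000, Gamma_xxy = 0.000000, Gamma_xyy = 0.307970, Gamma_yxx = 0.000000, Gamma_yxy = -0.049955, Gamma_yyy = 0.000000; k2 = (1.010714, 2.097126, -1.354434, 0.211768)
  k3: at (x, y) = (-0.038779, 0.270781), (dx/dtau, dy/dtau) = (1.007090, 2.093451); Gamma_xxx = 0.000000, Gamma_xxy = 0.000000, Gamma_xyy = 0.308289, Gamma_yxx = 0.000000, Gamma_yxy = -0.049903, Gamma_yyy = 0.000000; k3 = (1.007090, 2.093451, -1.351087, 0.210421)
  k4: at (x, y) = (0.086654, 0.532003), (dx/dtau, dy/dtau) = (0.838622, 2.119585); Gamma_xxx = 0.000000, Gamma_xxy = 0.000000, Gamma_xyy = 0.306359, Gamma_yxx = 0.000000, Gamma_yxy = -0.050218, Gamma_yyy = 0.000000; k4 = (0.838622, 2.119585, -1.376362, 0.178527)
  Y <- Y + (h/6)(k1 + 2k2 + 2k3 + k4): x = 0.0870, y = 0.5323, dx/dtau = 0.8384, dy/dtau = 2.1196
step 3:
  k1: at (x, y) = (0.086991, 0.532296), (dx/dtau, dy/dtau) = (0.838359, 2.119649); Gamma_xxx = 0.000000, Gamma_xxy = 0.000000, Gamma_xyy = 0.306354, Gamma_yxx = 0.000000, Gamma_yxy = -0.050218, Gamma_yyy = 0.000000; k1 = (0.838359, 2.119649, -1.376422, 0.178479)
  k2: at (x, y) = (0.191786, 0.797252), (dx/dtau, dy/dtau) = (0.666306, 2.141959); Gamma_xxx = 0.000000, Gamma_xxy = 0.000000, Gamma_xyy = 0.304742, Gamma_yxx = 0.000000, Gamma_yxy = -0.050484, Gamma_yyy = 0.000000; k2 = (0.666306, 2.141959, -1.398152, 0.144102)
  k3: at (x, y) = (0.170279, 0.800040), (dx/dtau, dy/dtau) = (0.663590, 2.137662); Gamma_xxx = 0.000000, Gamma_xxy = 0.000000, Gamma_xyy = 0.305073, Gamma_yxx = 0.000000, Gamma_yxy = -0.050429, Gamma_yyy = 0.000000; k3 = (0.663590, 2.137662, -1.394060, 0.143071)
  k4: at (x, y) = (0.252888, 1.066711), (dx/dtau, dy/dtau) = (0.489844, 2.155417); Gamma_xxx = 0.000000, Gamma_xxy = 0.000000, Gamma_xyy = 0.303802, Gamma_yxx = 0.000000, Gamma_yxy = -0.050640, Gamma_yyy = 0.000000; k4 = (0.489844, 2.155417, -1.411409, 0.106934)
  Y <- Y + (h/6)(k1 + 2k2 + 2k3 + k4): x = 0.2532, y = 1.0671, dx/dtau = 0.4895, dy/dtau = 2.1555


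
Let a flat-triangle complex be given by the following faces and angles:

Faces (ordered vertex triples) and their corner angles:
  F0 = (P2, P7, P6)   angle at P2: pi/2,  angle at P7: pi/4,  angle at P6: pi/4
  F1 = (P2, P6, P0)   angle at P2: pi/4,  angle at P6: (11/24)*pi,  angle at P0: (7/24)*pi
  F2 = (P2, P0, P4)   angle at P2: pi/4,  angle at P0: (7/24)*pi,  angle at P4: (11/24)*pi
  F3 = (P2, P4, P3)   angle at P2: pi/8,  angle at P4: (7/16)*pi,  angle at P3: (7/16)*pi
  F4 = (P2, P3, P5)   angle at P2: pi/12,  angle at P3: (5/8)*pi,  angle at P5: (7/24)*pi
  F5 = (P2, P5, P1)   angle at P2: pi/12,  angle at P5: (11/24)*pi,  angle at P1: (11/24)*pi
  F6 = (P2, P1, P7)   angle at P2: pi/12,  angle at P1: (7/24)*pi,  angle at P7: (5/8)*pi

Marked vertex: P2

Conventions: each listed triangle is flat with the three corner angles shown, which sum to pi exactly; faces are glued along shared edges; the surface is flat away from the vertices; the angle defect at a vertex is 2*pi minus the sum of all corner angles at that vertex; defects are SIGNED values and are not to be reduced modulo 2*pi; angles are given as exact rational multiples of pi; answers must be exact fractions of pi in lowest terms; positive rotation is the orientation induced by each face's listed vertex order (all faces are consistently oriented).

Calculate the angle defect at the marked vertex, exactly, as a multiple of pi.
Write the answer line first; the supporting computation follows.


Answer: defect(P2) = (5/8)*pi

Sum of corner angles at P2: (11/8)*pi
defect = 2*pi - (11/8)*pi


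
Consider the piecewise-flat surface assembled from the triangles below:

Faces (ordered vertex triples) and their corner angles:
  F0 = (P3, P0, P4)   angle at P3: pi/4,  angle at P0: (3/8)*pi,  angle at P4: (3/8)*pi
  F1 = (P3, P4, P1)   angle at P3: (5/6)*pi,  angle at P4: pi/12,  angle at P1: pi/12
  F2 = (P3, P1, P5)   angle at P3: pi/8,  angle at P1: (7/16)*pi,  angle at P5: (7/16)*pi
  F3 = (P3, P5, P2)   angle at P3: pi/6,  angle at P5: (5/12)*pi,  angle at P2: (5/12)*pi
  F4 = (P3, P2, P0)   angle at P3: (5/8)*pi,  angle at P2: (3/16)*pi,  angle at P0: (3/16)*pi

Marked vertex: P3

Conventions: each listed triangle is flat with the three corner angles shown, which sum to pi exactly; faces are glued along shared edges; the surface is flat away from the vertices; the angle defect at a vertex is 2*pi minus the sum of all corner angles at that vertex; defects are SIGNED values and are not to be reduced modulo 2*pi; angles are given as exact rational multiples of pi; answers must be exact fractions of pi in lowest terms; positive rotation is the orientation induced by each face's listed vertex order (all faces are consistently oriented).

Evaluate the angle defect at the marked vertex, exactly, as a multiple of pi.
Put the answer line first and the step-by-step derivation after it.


Answer: defect(P3) = 0

Sum of corner angles at P3: 2*pi
defect = 2*pi - 2*pi


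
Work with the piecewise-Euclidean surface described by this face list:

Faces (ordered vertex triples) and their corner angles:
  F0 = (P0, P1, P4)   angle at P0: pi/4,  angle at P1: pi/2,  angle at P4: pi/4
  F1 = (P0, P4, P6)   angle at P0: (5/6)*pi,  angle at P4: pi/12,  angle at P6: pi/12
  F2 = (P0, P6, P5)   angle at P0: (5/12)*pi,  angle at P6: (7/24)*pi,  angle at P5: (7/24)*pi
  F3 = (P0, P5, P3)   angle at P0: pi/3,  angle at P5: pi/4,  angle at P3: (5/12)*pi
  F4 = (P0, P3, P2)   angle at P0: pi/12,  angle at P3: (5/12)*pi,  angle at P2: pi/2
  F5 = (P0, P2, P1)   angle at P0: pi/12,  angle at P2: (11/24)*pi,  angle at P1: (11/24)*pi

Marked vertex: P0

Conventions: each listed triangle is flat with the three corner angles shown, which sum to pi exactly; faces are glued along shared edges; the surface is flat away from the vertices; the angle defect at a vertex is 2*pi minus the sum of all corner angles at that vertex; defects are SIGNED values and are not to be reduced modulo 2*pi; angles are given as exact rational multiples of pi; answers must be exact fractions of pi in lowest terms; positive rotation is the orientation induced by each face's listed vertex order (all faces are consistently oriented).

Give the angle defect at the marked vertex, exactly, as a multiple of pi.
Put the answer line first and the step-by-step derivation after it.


Answer: defect(P0) = 0

Sum of corner angles at P0: 2*pi
defect = 2*pi - 2*pi


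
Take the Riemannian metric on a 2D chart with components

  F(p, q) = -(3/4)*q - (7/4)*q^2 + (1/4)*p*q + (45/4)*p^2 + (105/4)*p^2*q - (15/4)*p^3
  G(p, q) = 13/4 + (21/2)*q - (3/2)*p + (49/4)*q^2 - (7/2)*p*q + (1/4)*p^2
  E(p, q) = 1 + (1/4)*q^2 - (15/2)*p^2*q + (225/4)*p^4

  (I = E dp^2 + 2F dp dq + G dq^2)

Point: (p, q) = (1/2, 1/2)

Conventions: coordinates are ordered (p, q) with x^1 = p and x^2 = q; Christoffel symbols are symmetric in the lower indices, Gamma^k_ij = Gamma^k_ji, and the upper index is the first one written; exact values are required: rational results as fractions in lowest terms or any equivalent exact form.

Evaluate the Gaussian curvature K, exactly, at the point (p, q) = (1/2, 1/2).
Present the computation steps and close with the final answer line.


E = 233/64, F = 39/8, G = 10, EG - F^2 = 809/64 at the point
E_p = 195/8, E_q = -13/8, F_p = 347/16, F_q = 67/16, G_p = -3, G_q = 21
E_qq = 1/2, F_pq = 53/2, G_pp = 1/2
Using the Brioschi determinant formula for K from the metric derivatives:
M1 = [[-E_qq/2 + F_pq - G_pp/2, E_p/2, F_p - E_q/2], [F_q - G_p/2, E, F], [G_q/2, F, G]] = [[26, 195/16, 45/2], [91/16, 233/64, 39/8], [21/2, 39/8, 10]]; det M1 = 5911/256
M2 = [[0, E_q/2, G_p/2], [E_q/2, E, F], [G_p/2, F, G]] = [[0, -13/16, -3/2], [-13/16, 233/64, 39/8], [-3/2, 39/8, 10]]; det M2 = -745/256
det M1 - det M2 = 26; K = 26 / (809/64)^2 = 106496/654481

Answer: K = 106496/654481


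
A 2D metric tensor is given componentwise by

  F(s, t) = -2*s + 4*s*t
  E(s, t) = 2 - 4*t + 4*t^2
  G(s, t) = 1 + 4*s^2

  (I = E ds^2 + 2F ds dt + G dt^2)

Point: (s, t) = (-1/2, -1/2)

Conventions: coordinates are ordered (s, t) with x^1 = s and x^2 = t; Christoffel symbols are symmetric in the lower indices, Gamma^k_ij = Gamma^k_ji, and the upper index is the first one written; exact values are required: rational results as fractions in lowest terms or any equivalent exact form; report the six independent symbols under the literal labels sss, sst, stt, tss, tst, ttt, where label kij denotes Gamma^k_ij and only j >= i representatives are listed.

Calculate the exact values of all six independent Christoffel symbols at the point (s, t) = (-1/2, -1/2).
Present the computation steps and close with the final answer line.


E = 5, F = 2, G = 2 at the point
E_s = 0, E_t = -8, F_s = -4, F_t = -2, G_s = -4, G_t = 0
EG - F^2 = 6;  g^inv = (1/6) * [[2, -2], [-2, 5]]
first-kind symbols [ij,l] = (1/2)(d_i g_jl + d_j g_il - d_l g_ij): [ss,s] = E_s/2 = 0, [ss,t] = F_s - E_t/2 = 0, [st,s] = E_t/2 = -4, [st,t] = G_s/2 = -2, [tt,s] = F_t - G_s/2 = 0, [tt,t] = G_t/2 = 0
Gamma^s_ij = (G*[ij,s] - F*[ij,t])/(EG - F^2), Gamma^t_ij = (E*[ij,t] - F*[ij,s])/(EG - F^2)

Answer: Gamma_sss = 0, Gamma_sst = -2/3, Gamma_stt = 0, Gamma_tss = 0, Gamma_tst = -1/3, Gamma_ttt = 0
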